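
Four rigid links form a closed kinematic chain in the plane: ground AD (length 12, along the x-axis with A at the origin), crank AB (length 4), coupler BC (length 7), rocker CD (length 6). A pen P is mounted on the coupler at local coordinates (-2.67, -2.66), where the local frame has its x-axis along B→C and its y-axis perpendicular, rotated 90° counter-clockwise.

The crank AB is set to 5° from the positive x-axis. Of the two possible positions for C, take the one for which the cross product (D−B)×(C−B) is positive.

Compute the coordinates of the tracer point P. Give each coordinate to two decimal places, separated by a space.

A=(0,0), D=(12.00,0)
B = A + 4.00·(cos5°, sin5°) = (3.9848, 0.3486)
|BD| = 8.0228
circle(B,7.00) ∩ circle(D,6.00): a=4.8216, h=5.0747
  candidates: C₊=(9.0223,5.2090) cross=40.713; C₋=(8.5813,-4.9308) cross=-40.713
  mode + wants cross > 0 → take C=(9.0223,5.2090) (cross=40.713)
ex = (C−B)/|BC| = (0.7197,0.6943); ey = (-0.6943,0.7197)
P = B + -2.67·ex + -2.66·ey = (3.9102,-3.4195)

3.91 -3.42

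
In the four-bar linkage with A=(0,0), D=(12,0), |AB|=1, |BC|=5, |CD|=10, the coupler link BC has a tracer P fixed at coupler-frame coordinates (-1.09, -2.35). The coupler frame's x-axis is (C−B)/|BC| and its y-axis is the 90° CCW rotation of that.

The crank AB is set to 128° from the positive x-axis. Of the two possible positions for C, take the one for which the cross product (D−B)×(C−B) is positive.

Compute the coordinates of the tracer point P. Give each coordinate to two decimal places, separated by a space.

A=(0,0), D=(12.00,0)
B = A + 1.00·(cos128°, sin128°) = (-0.6157, 0.7880)
|BD| = 12.6402
circle(B,5.00) ∩ circle(D,10.00): a=3.3534, h=3.7087
  candidates: C₊=(2.9624,4.2805) cross=46.879; C₋=(2.5000,-3.1226) cross=-46.879
  mode + wants cross > 0 → take C=(2.9624,4.2805) (cross=46.879)
ex = (C−B)/|BC| = (0.7156,0.6985); ey = (-0.6985,0.7156)
P = B + -1.09·ex + -2.35·ey = (0.2458,-1.6550)

0.25 -1.66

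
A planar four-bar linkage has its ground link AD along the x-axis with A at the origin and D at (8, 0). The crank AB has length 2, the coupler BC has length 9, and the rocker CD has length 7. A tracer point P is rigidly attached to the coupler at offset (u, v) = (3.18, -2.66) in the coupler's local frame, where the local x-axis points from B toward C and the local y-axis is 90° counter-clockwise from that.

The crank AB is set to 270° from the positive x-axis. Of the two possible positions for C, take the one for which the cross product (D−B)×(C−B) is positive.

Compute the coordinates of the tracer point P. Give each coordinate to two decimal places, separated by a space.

A=(0,0), D=(8.00,0)
B = A + 2.00·(cos270°, sin270°) = (-0.0000, -2.0000)
|BD| = 8.2462
circle(B,9.00) ∩ circle(D,7.00): a=6.0634, h=6.6510
  candidates: C₊=(4.2693,5.9230) cross=54.845; C₋=(7.4954,-6.9818) cross=-54.845
  mode + wants cross > 0 → take C=(4.2693,5.9230) (cross=54.845)
ex = (C−B)/|BC| = (0.4744,0.8803); ey = (-0.8803,0.4744)
P = B + 3.18·ex + -2.66·ey = (3.8501,-0.4624)

3.85 -0.46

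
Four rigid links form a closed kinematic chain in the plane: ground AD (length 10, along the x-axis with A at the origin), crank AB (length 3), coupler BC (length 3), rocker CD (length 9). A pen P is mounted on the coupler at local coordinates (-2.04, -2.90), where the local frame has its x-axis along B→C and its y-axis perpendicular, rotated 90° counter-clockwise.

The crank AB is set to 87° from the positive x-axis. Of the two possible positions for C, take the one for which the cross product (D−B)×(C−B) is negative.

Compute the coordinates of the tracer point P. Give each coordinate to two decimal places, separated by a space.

A=(0,0), D=(10.00,0)
B = A + 3.00·(cos87°, sin87°) = (0.1570, 2.9959)
|BD| = 10.2888
circle(B,3.00) ∩ circle(D,9.00): a=1.6455, h=2.5085
  candidates: C₊=(2.4616,4.9165) cross=25.809; C₋=(1.0008,0.1170) cross=-25.809
  mode - wants cross < 0 → take C=(1.0008,0.1170) (cross=-25.809)
ex = (C−B)/|BC| = (0.2813,-0.9596); ey = (0.9596,0.2813)
P = B + -2.04·ex + -2.90·ey = (-3.1997,4.1379)

-3.20 4.14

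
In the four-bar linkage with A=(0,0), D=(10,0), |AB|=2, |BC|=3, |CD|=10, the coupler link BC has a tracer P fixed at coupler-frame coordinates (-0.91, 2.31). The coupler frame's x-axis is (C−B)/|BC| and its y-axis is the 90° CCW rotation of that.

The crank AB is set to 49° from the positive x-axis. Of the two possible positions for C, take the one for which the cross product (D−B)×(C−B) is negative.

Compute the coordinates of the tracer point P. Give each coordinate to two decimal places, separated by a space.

A=(0,0), D=(10.00,0)
B = A + 2.00·(cos49°, sin49°) = (1.3121, 1.5094)
|BD| = 8.8180
circle(B,3.00) ∩ circle(D,10.00): a=-0.7509, h=2.9045
  candidates: C₊=(1.0695,4.4996) cross=25.612; C₋=(0.0752,-1.2237) cross=-25.612
  mode - wants cross < 0 → take C=(0.0752,-1.2237) (cross=-25.612)
ex = (C−B)/|BC| = (-0.4123,-0.9110); ey = (0.9110,-0.4123)
P = B + -0.91·ex + 2.31·ey = (3.7918,1.3860)

3.79 1.39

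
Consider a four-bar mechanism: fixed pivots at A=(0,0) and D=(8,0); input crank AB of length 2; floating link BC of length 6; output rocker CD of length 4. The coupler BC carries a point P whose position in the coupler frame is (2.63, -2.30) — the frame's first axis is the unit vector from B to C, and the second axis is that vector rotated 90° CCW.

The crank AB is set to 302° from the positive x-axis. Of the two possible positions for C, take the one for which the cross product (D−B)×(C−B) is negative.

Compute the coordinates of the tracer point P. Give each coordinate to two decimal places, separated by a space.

2.73 -4.77

A=(0,0), D=(8.00,0)
B = A + 2.00·(cos302°, sin302°) = (1.0598, -1.6961)
|BD| = 7.1444
circle(B,6.00) ∩ circle(D,4.00): a=4.9719, h=3.3586
  candidates: C₊=(5.0923,2.7468) cross=23.995; C₋=(6.6869,-3.7783) cross=-23.995
  mode - wants cross < 0 → take C=(6.6869,-3.7783) (cross=-23.995)
ex = (C−B)/|BC| = (0.9378,-0.3470); ey = (0.3470,0.9378)
P = B + 2.63·ex + -2.30·ey = (2.7282,-4.7659)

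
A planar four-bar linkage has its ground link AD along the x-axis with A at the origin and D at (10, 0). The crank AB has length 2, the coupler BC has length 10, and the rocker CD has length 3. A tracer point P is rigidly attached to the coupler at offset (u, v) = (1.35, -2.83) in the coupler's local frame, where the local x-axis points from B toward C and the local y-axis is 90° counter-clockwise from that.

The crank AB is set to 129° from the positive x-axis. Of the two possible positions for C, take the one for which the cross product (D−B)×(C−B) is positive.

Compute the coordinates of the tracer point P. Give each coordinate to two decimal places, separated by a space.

A=(0,0), D=(10.00,0)
B = A + 2.00·(cos129°, sin129°) = (-1.2586, 1.5543)
|BD| = 11.3654
circle(B,10.00) ∩ circle(D,3.00): a=9.6861, h=2.4859
  candidates: C₊=(8.6764,2.6922) cross=28.254; C₋=(7.9965,-2.2329) cross=-28.254
  mode + wants cross > 0 → take C=(8.6764,2.6922) (cross=28.254)
ex = (C−B)/|BC| = (0.9935,0.1138); ey = (-0.1138,0.9935)
P = B + 1.35·ex + -2.83·ey = (0.4046,-1.1037)

0.40 -1.10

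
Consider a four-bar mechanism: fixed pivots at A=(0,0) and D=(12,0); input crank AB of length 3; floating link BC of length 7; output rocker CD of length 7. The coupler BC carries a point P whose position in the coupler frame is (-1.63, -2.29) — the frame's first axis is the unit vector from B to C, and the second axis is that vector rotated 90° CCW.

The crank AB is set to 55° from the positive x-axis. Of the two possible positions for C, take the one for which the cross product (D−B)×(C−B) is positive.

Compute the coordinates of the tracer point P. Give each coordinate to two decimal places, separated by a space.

1.33 -0.33

A=(0,0), D=(12.00,0)
B = A + 3.00·(cos55°, sin55°) = (1.7207, 2.4575)
|BD| = 10.5689
circle(B,7.00) ∩ circle(D,7.00): a=5.2845, h=4.5907
  candidates: C₊=(7.9278,5.6936) cross=48.519; C₋=(5.7930,-3.2361) cross=-48.519
  mode + wants cross > 0 → take C=(7.9278,5.6936) (cross=48.519)
ex = (C−B)/|BC| = (0.8867,0.4623); ey = (-0.4623,0.8867)
P = B + -1.63·ex + -2.29·ey = (1.3341,-0.3267)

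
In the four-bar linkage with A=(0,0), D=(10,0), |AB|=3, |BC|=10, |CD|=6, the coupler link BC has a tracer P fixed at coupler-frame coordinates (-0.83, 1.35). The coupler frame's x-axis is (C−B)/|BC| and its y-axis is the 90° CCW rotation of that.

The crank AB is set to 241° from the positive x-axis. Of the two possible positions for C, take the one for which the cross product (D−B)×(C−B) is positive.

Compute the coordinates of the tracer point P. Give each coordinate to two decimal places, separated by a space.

-2.99 -2.22

A=(0,0), D=(10.00,0)
B = A + 3.00·(cos241°, sin241°) = (-1.4544, -2.6239)
|BD| = 11.7511
circle(B,10.00) ∩ circle(D,6.00): a=8.5987, h=5.1051
  candidates: C₊=(5.7873,4.2723) cross=59.991; C₋=(8.0671,-5.6801) cross=-59.991
  mode + wants cross > 0 → take C=(5.7873,4.2723) (cross=59.991)
ex = (C−B)/|BC| = (0.7242,0.6896); ey = (-0.6896,0.7242)
P = B + -0.83·ex + 1.35·ey = (-2.9865,-2.2186)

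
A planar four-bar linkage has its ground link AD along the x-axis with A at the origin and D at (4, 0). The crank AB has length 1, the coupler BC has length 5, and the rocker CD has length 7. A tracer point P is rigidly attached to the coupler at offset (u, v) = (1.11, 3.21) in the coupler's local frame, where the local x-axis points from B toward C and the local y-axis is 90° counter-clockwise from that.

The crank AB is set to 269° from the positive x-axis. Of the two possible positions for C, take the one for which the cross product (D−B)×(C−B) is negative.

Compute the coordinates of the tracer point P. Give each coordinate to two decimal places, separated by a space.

A=(0,0), D=(4.00,0)
B = A + 1.00·(cos269°, sin269°) = (-0.0175, -0.9998)
|BD| = 4.1400
circle(B,5.00) ∩ circle(D,7.00): a=-0.8285, h=4.9309
  candidates: C₊=(-2.0123,3.5850) cross=20.414; C₋=(0.3694,-5.9849) cross=-20.414
  mode - wants cross < 0 → take C=(0.3694,-5.9849) (cross=-20.414)
ex = (C−B)/|BC| = (0.0774,-0.9970); ey = (0.9970,0.0774)
P = B + 1.11·ex + 3.21·ey = (3.2688,-1.8582)

3.27 -1.86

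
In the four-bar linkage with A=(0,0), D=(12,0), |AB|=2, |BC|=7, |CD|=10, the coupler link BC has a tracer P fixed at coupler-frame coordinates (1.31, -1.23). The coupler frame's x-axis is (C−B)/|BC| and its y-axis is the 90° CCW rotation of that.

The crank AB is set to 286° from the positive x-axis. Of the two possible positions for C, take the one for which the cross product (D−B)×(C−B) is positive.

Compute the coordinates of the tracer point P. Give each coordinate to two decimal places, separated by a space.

A=(0,0), D=(12.00,0)
B = A + 2.00·(cos286°, sin286°) = (0.5513, -1.9225)
|BD| = 11.6090
circle(B,7.00) ∩ circle(D,10.00): a=3.6079, h=5.9986
  candidates: C₊=(3.1160,4.5907) cross=69.637; C₋=(5.1028,-7.2408) cross=-69.637
  mode + wants cross > 0 → take C=(3.1160,4.5907) (cross=69.637)
ex = (C−B)/|BC| = (0.3664,0.9305); ey = (-0.9305,0.3664)
P = B + 1.31·ex + -1.23·ey = (2.1757,-1.1543)

2.18 -1.15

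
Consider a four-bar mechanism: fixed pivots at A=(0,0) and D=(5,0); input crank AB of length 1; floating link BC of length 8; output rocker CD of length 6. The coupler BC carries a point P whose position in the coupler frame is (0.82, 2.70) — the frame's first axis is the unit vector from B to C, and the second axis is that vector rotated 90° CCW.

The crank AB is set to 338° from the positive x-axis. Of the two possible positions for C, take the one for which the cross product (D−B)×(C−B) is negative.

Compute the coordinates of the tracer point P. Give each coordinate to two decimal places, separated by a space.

3.33 1.10

A=(0,0), D=(5.00,0)
B = A + 1.00·(cos338°, sin338°) = (0.9272, -0.3746)
|BD| = 4.0900
circle(B,8.00) ∩ circle(D,6.00): a=5.4680, h=5.8396
  candidates: C₊=(5.8373,5.9413) cross=23.884; C₋=(6.9070,-5.6889) cross=-23.884
  mode - wants cross < 0 → take C=(6.9070,-5.6889) (cross=-23.884)
ex = (C−B)/|BC| = (0.7475,-0.6643); ey = (0.6643,0.7475)
P = B + 0.82·ex + 2.70·ey = (3.3337,1.0989)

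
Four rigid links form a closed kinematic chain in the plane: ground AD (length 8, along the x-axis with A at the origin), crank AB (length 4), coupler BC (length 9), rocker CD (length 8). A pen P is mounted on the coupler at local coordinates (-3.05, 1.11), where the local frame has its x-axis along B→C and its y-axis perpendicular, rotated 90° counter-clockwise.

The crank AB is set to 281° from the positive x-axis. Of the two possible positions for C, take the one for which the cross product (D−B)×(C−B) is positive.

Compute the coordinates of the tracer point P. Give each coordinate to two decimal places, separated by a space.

-0.68 -6.83

A=(0,0), D=(8.00,0)
B = A + 4.00·(cos281°, sin281°) = (0.7632, -3.9265)
|BD| = 8.2334
circle(B,9.00) ∩ circle(D,8.00): a=5.1491, h=7.3815
  candidates: C₊=(1.7688,5.0171) cross=60.775; C₋=(8.8093,-7.9590) cross=-60.775
  mode + wants cross > 0 → take C=(1.7688,5.0171) (cross=60.775)
ex = (C−B)/|BC| = (0.1117,0.9937); ey = (-0.9937,0.1117)
P = B + -3.05·ex + 1.11·ey = (-0.6806,-6.8334)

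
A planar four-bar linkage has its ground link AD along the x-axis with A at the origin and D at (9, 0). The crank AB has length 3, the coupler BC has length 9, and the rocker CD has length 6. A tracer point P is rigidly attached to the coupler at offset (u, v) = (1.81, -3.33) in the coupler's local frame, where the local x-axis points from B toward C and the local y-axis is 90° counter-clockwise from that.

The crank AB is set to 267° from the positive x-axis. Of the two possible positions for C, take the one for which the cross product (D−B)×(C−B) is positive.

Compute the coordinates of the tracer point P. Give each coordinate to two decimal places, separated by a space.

A=(0,0), D=(9.00,0)
B = A + 3.00·(cos267°, sin267°) = (-0.1570, -2.9959)
|BD| = 9.6346
circle(B,9.00) ∩ circle(D,6.00): a=7.1526, h=5.4626
  candidates: C₊=(4.9425,4.4200) cross=52.630; C₋=(8.3396,-5.9635) cross=-52.630
  mode + wants cross > 0 → take C=(4.9425,4.4200) (cross=52.630)
ex = (C−B)/|BC| = (0.5666,0.8240); ey = (-0.8240,0.5666)
P = B + 1.81·ex + -3.33·ey = (3.6124,-3.3913)

3.61 -3.39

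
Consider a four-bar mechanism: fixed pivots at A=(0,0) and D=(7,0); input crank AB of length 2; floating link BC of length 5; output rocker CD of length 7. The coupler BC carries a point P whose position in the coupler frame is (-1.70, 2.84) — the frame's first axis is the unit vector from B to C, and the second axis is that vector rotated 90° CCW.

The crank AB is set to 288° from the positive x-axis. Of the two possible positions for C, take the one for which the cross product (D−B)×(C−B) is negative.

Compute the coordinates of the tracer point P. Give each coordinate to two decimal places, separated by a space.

2.00 1.10

A=(0,0), D=(7.00,0)
B = A + 2.00·(cos288°, sin288°) = (0.6180, -1.9021)
|BD| = 6.6594
circle(B,5.00) ∩ circle(D,7.00): a=1.5277, h=4.7609
  candidates: C₊=(0.7223,3.0968) cross=31.705; C₋=(3.4420,-6.0283) cross=-31.705
  mode - wants cross < 0 → take C=(3.4420,-6.0283) (cross=-31.705)
ex = (C−B)/|BC| = (0.5648,-0.8252); ey = (0.8252,0.5648)
P = B + -1.70·ex + 2.84·ey = (2.0016,1.1048)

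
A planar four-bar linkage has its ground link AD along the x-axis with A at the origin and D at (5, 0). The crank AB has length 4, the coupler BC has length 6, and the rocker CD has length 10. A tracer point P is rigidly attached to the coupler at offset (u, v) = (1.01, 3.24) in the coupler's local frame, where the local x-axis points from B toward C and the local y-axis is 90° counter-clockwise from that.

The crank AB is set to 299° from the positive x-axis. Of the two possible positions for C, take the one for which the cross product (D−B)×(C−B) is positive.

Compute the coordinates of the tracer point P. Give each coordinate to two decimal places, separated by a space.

A=(0,0), D=(5.00,0)
B = A + 4.00·(cos299°, sin299°) = (1.9392, -3.4985)
|BD| = 4.6484
circle(B,6.00) ∩ circle(D,10.00): a=-4.5599, h=3.8997
  candidates: C₊=(-3.9982,-4.3626) cross=18.127; C₋=(1.8717,-9.4981) cross=-18.127
  mode + wants cross > 0 → take C=(-3.9982,-4.3626) (cross=18.127)
ex = (C−B)/|BC| = (-0.9896,-0.1440); ey = (0.1440,-0.9896)
P = B + 1.01·ex + 3.24·ey = (1.4064,-6.8502)

1.41 -6.85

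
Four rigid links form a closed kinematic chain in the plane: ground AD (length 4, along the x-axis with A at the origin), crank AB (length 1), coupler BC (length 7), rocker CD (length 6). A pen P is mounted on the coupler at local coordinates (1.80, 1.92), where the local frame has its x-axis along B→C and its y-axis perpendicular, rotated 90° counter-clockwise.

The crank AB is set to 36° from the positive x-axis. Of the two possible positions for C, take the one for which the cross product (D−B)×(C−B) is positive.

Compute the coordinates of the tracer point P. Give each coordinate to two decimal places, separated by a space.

0.57 3.21

A=(0,0), D=(4.00,0)
B = A + 1.00·(cos36°, sin36°) = (0.8090, 0.5878)
|BD| = 3.2447
circle(B,7.00) ∩ circle(D,6.00): a=3.6256, h=5.9879
  candidates: C₊=(5.4594,5.8198) cross=19.429; C₋=(3.2899,-5.9578) cross=-19.429
  mode + wants cross > 0 → take C=(5.4594,5.8198) (cross=19.429)
ex = (C−B)/|BC| = (0.6643,0.7474); ey = (-0.7474,0.6643)
P = B + 1.80·ex + 1.92·ey = (0.5698,3.2087)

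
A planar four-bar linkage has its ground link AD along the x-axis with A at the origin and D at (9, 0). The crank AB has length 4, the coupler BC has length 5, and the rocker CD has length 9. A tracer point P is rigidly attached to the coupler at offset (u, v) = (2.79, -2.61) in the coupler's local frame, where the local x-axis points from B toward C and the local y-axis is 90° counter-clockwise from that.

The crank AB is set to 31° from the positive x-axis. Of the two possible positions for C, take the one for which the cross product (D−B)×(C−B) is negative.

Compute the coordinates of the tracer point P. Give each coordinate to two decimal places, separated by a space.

-0.37 1.65

A=(0,0), D=(9.00,0)
B = A + 4.00·(cos31°, sin31°) = (3.4287, 2.0602)
|BD| = 5.9400
circle(B,5.00) ∩ circle(D,9.00): a=-1.7438, h=4.6861
  candidates: C₊=(3.4184,7.0601) cross=27.835; C₋=(0.1679,-1.7303) cross=-27.835
  mode - wants cross < 0 → take C=(0.1679,-1.7303) (cross=-27.835)
ex = (C−B)/|BC| = (-0.6522,-0.7581); ey = (0.7581,-0.6522)
P = B + 2.79·ex + -2.61·ey = (-0.3694,1.6472)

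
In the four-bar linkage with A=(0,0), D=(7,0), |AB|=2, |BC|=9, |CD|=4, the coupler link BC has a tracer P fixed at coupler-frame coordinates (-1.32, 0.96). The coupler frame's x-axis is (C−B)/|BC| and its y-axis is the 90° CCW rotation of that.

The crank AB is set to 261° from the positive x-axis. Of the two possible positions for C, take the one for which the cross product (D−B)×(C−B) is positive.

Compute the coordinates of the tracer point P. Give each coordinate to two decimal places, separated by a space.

-1.94 -2.12

A=(0,0), D=(7.00,0)
B = A + 2.00·(cos261°, sin261°) = (-0.3129, -1.9754)
|BD| = 7.5750
circle(B,9.00) ∩ circle(D,4.00): a=8.0779, h=3.9683
  candidates: C₊=(6.4507,3.9621) cross=30.059; C₋=(8.5204,-3.6998) cross=-30.059
  mode + wants cross > 0 → take C=(6.4507,3.9621) (cross=30.059)
ex = (C−B)/|BC| = (0.7515,0.6597); ey = (-0.6597,0.7515)
P = B + -1.32·ex + 0.96·ey = (-1.9382,-2.1248)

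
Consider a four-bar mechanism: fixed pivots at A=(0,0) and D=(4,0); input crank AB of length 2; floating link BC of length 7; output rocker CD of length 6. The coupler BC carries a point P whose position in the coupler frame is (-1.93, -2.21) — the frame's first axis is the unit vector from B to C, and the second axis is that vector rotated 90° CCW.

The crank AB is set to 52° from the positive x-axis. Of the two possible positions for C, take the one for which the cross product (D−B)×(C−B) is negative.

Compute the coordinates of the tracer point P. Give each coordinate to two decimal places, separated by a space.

-1.03 3.44

A=(0,0), D=(4.00,0)
B = A + 2.00·(cos52°, sin52°) = (1.2313, 1.5760)
|BD| = 3.1858
circle(B,7.00) ∩ circle(D,6.00): a=3.6332, h=5.9833
  candidates: C₊=(7.3487,4.9785) cross=19.062; C₋=(1.4289,-5.4212) cross=-19.062
  mode - wants cross < 0 → take C=(1.4289,-5.4212) (cross=-19.062)
ex = (C−B)/|BC| = (0.0282,-0.9996); ey = (0.9996,0.0282)
P = B + -1.93·ex + -2.21·ey = (-1.0323,3.4429)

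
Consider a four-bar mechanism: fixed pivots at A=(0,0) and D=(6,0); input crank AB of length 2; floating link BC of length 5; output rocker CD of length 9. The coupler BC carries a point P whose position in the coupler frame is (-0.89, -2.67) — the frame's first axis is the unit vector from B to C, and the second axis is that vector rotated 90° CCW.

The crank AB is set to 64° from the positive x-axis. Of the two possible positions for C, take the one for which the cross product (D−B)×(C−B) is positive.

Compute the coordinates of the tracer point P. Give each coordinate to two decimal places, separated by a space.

A=(0,0), D=(6.00,0)
B = A + 2.00·(cos64°, sin64°) = (0.8767, 1.7976)
|BD| = 5.4295
circle(B,5.00) ∩ circle(D,9.00): a=-2.4423, h=4.3629
  candidates: C₊=(0.0166,6.7231) cross=23.688; C₋=(-2.8723,-1.5107) cross=-23.688
  mode + wants cross > 0 → take C=(0.0166,6.7231) (cross=23.688)
ex = (C−B)/|BC| = (-0.1720,0.9851); ey = (-0.9851,-0.1720)
P = B + -0.89·ex + -2.67·ey = (3.6600,1.3801)

3.66 1.38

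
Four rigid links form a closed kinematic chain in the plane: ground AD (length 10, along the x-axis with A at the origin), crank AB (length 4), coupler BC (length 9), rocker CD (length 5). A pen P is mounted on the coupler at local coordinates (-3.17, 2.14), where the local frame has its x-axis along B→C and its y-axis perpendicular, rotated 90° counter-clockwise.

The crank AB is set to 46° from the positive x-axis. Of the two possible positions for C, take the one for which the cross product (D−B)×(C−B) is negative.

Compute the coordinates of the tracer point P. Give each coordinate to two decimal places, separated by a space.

A=(0,0), D=(10.00,0)
B = A + 4.00·(cos46°, sin46°) = (2.7786, 2.8774)
|BD| = 7.7735
circle(B,9.00) ∩ circle(D,5.00): a=7.4887, h=4.9919
  candidates: C₊=(11.5832,4.7427) cross=38.804; C₋=(7.8877,-4.5319) cross=-38.804
  mode - wants cross < 0 → take C=(7.8877,-4.5319) (cross=-38.804)
ex = (C−B)/|BC| = (0.5677,-0.8233); ey = (0.8233,0.5677)
P = B + -3.17·ex + 2.14·ey = (2.7409,6.7019)

2.74 6.70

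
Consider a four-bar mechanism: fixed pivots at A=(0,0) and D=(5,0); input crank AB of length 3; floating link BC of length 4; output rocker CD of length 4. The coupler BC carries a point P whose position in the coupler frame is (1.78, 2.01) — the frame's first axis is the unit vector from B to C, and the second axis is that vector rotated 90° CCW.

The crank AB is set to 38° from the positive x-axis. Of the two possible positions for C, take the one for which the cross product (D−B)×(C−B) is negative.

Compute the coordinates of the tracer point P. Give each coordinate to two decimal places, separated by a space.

3.99 -0.29

A=(0,0), D=(5.00,0)
B = A + 3.00·(cos38°, sin38°) = (2.3640, 1.8470)
|BD| = 3.2186
circle(B,4.00) ∩ circle(D,4.00): a=1.6093, h=3.6620
  candidates: C₊=(5.7834,3.9225) cross=11.787; C₋=(1.5806,-2.0756) cross=-11.787
  mode - wants cross < 0 → take C=(1.5806,-2.0756) (cross=-11.787)
ex = (C−B)/|BC| = (-0.1959,-0.9806); ey = (0.9806,-0.1959)
P = B + 1.78·ex + 2.01·ey = (3.9865,-0.2922)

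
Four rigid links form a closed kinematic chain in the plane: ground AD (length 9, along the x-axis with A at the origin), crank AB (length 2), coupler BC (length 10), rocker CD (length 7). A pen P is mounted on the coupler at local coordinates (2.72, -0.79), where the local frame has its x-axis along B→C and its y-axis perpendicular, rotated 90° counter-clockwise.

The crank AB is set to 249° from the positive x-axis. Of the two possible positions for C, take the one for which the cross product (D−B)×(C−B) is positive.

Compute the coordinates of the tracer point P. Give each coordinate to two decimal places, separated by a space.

A=(0,0), D=(9.00,0)
B = A + 2.00·(cos249°, sin249°) = (-0.7167, -1.8672)
|BD| = 9.8945
circle(B,10.00) ∩ circle(D,7.00): a=7.5244, h=6.5866
  candidates: C₊=(5.4296,6.0210) cross=65.171; C₋=(7.9154,-6.9155) cross=-65.171
  mode + wants cross > 0 → take C=(5.4296,6.0210) (cross=65.171)
ex = (C−B)/|BC| = (0.6146,0.7888); ey = (-0.7888,0.6146)
P = B + 2.72·ex + -0.79·ey = (1.5782,-0.2071)

1.58 -0.21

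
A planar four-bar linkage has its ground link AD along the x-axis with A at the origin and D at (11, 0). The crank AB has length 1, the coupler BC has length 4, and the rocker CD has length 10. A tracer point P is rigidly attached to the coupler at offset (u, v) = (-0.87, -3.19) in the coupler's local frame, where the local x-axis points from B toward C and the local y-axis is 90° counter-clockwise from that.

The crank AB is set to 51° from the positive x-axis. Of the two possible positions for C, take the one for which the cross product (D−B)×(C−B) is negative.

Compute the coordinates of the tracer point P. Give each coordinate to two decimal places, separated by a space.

A=(0,0), D=(11.00,0)
B = A + 1.00·(cos51°, sin51°) = (0.6293, 0.7771)
|BD| = 10.3998
circle(B,4.00) ∩ circle(D,10.00): a=1.1613, h=3.8277
  candidates: C₊=(2.0734,4.5074) cross=39.807; C₋=(1.5014,-3.1266) cross=-39.807
  mode - wants cross < 0 → take C=(1.5014,-3.1266) (cross=-39.807)
ex = (C−B)/|BC| = (0.2180,-0.9759); ey = (0.9759,0.2180)
P = B + -0.87·ex + -3.19·ey = (-2.6736,0.9308)

-2.67 0.93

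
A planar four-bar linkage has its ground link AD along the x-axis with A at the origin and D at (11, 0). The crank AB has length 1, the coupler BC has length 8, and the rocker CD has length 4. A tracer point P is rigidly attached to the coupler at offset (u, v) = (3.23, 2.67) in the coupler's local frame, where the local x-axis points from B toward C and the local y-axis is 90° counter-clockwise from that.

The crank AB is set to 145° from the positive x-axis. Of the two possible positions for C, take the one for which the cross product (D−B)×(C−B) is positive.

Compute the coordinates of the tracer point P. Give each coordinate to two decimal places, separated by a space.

2.22 3.46

A=(0,0), D=(11.00,0)
B = A + 1.00·(cos145°, sin145°) = (-0.8192, 0.5736)
|BD| = 11.8331
circle(B,8.00) ∩ circle(D,4.00): a=7.9447, h=0.9386
  candidates: C₊=(7.1618,1.1260) cross=11.107; C₋=(7.0708,-0.7490) cross=-11.107
  mode + wants cross > 0 → take C=(7.1618,1.1260) (cross=11.107)
ex = (C−B)/|BC| = (0.9976,0.0691); ey = (-0.0691,0.9976)
P = B + 3.23·ex + 2.67·ey = (2.2188,3.4602)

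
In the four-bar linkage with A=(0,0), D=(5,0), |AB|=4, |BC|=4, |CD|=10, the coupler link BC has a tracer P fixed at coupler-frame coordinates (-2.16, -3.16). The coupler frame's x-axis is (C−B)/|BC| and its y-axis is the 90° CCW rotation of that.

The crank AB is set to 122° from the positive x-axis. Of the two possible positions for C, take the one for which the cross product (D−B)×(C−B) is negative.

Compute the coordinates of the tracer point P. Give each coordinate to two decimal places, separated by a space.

A=(0,0), D=(5.00,0)
B = A + 4.00·(cos122°, sin122°) = (-2.1197, 3.3922)
|BD| = 7.8865
circle(B,4.00) ∩ circle(D,10.00): a=-1.3823, h=3.7536
  candidates: C₊=(-1.7531,7.3754) cross=29.602; C₋=(-4.9821,0.5982) cross=-29.602
  mode - wants cross < 0 → take C=(-4.9821,0.5982) (cross=-29.602)
ex = (C−B)/|BC| = (-0.7156,-0.6985); ey = (0.6985,-0.7156)
P = B + -2.16·ex + -3.16·ey = (-2.7813,7.1623)

-2.78 7.16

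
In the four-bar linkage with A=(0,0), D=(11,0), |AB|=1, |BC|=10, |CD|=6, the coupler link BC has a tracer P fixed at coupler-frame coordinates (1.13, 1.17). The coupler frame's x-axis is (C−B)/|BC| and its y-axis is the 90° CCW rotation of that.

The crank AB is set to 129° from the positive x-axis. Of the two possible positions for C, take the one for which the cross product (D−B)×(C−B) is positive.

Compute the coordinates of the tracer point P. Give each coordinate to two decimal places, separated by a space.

A=(0,0), D=(11.00,0)
B = A + 1.00·(cos129°, sin129°) = (-0.6293, 0.7771)
|BD| = 11.6553
circle(B,10.00) ∩ circle(D,6.00): a=8.5732, h=5.1479
  candidates: C₊=(8.2680,5.3419) cross=60.000; C₋=(7.5815,-4.9309) cross=-60.000
  mode + wants cross > 0 → take C=(8.2680,5.3419) (cross=60.000)
ex = (C−B)/|BC| = (0.8897,0.4565); ey = (-0.4565,0.8897)
P = B + 1.13·ex + 1.17·ey = (-0.1580,2.3340)

-0.16 2.33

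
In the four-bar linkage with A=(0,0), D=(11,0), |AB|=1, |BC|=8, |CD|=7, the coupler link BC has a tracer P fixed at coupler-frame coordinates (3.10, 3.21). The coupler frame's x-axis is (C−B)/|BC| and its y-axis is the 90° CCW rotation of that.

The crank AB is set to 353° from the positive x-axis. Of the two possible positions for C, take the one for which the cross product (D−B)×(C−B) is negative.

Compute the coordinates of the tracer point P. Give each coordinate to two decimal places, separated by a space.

A=(0,0), D=(11.00,0)
B = A + 1.00·(cos353°, sin353°) = (0.9925, -0.1219)
|BD| = 10.0082
circle(B,8.00) ∩ circle(D,7.00): a=5.7535, h=5.5585
  candidates: C₊=(6.6779,5.5063) cross=55.631; C₋=(6.8133,-5.6099) cross=-55.631
  mode - wants cross < 0 → take C=(6.8133,-5.6099) (cross=-55.631)
ex = (C−B)/|BC| = (0.7276,-0.6860); ey = (0.6860,0.7276)
P = B + 3.10·ex + 3.21·ey = (5.4502,0.0871)

5.45 0.09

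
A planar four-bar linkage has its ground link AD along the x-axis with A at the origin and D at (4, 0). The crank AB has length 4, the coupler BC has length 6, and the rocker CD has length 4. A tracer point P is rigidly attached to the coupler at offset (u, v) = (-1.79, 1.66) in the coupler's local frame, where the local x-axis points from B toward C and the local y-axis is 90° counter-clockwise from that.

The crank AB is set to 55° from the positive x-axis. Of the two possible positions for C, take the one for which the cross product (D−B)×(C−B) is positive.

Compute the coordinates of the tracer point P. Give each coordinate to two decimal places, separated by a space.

A=(0,0), D=(4.00,0)
B = A + 4.00·(cos55°, sin55°) = (2.2943, 3.2766)
|BD| = 3.6940
circle(B,6.00) ∩ circle(D,4.00): a=4.5541, h=3.9064
  candidates: C₊=(7.8622,1.0409) cross=14.430; C₋=(0.9321,-2.5667) cross=-14.430
  mode + wants cross > 0 → take C=(7.8622,1.0409) (cross=14.430)
ex = (C−B)/|BC| = (0.9280,-0.3726); ey = (0.3726,0.9280)
P = B + -1.79·ex + 1.66·ey = (1.2518,5.4841)

1.25 5.48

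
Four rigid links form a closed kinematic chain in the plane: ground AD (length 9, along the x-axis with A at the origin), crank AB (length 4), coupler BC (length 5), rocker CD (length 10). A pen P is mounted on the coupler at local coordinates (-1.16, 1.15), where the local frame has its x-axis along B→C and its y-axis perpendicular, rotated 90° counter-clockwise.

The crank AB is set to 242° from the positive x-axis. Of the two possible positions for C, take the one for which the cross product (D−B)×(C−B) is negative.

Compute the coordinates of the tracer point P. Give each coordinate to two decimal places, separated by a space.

-1.95 -1.90

A=(0,0), D=(9.00,0)
B = A + 4.00·(cos242°, sin242°) = (-1.8779, -3.5318)
|BD| = 11.4369
circle(B,5.00) ∩ circle(D,10.00): a=2.4396, h=4.3645
  candidates: C₊=(-0.9053,1.3727) cross=49.916; C₋=(1.7902,-6.9296) cross=-49.916
  mode - wants cross < 0 → take C=(1.7902,-6.9296) (cross=-49.916)
ex = (C−B)/|BC| = (0.7336,-0.6796); ey = (0.6796,0.7336)
P = B + -1.16·ex + 1.15·ey = (-1.9474,-1.8998)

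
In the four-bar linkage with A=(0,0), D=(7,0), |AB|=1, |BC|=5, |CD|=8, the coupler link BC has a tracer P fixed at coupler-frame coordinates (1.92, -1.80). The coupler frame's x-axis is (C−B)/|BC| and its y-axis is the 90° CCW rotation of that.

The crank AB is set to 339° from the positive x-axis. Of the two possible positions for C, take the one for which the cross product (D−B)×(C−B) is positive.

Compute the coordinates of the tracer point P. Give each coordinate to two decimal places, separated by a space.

2.55 1.72

A=(0,0), D=(7.00,0)
B = A + 1.00·(cos339°, sin339°) = (0.9336, -0.3584)
|BD| = 6.0770
circle(B,5.00) ∩ circle(D,8.00): a=-0.1703, h=4.9971
  candidates: C₊=(0.4689,4.6200) cross=30.367; C₋=(1.0582,-5.3568) cross=-30.367
  mode + wants cross > 0 → take C=(0.4689,4.6200) (cross=30.367)
ex = (C−B)/|BC| = (-0.0929,0.9957); ey = (-0.9957,-0.0929)
P = B + 1.92·ex + -1.80·ey = (2.5473,1.7206)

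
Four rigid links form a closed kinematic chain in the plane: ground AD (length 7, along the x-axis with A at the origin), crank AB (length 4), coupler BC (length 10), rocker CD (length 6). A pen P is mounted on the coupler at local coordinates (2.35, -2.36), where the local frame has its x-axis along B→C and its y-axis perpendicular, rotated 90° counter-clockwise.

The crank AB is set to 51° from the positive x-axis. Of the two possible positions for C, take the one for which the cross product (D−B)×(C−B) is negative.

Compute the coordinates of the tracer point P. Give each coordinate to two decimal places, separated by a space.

1.34 -0.01

A=(0,0), D=(7.00,0)
B = A + 4.00·(cos51°, sin51°) = (2.5173, 3.1086)
|BD| = 5.4551
circle(B,10.00) ∩ circle(D,6.00): a=8.5936, h=5.1137
  candidates: C₊=(12.4931,2.4137) cross=27.896; C₋=(6.6651,-5.9906) cross=-27.896
  mode - wants cross < 0 → take C=(6.6651,-5.9906) (cross=-27.896)
ex = (C−B)/|BC| = (0.4148,-0.9099); ey = (0.9099,0.4148)
P = B + 2.35·ex + -2.36·ey = (1.3446,-0.0086)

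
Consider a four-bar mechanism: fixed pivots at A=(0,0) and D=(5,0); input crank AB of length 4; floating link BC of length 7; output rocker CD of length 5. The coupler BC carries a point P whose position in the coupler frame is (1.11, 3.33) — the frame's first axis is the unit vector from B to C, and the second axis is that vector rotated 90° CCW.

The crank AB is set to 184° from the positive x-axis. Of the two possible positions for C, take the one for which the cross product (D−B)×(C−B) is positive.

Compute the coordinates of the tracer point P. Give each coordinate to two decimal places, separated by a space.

-5.01 3.08

A=(0,0), D=(5.00,0)
B = A + 4.00·(cos184°, sin184°) = (-3.9903, -0.2790)
|BD| = 8.9946
circle(B,7.00) ∩ circle(D,5.00): a=5.8314, h=3.8723
  candidates: C₊=(1.7182,3.7723) cross=34.829; C₋=(1.9585,-3.9685) cross=-34.829
  mode + wants cross > 0 → take C=(1.7182,3.7723) (cross=34.829)
ex = (C−B)/|BC| = (0.8155,0.5788); ey = (-0.5788,0.8155)
P = B + 1.11·ex + 3.33·ey = (-5.0123,3.0790)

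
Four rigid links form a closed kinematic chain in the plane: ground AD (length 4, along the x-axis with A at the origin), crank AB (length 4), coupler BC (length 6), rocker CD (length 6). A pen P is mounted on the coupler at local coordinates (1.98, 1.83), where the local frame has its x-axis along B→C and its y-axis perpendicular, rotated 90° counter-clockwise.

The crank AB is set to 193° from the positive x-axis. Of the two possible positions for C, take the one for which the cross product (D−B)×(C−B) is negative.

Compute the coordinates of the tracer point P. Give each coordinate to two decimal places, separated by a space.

A=(0,0), D=(4.00,0)
B = A + 4.00·(cos193°, sin193°) = (-3.8975, -0.8998)
|BD| = 7.9486
circle(B,6.00) ∩ circle(D,6.00): a=3.9743, h=4.4950
  candidates: C₊=(-0.4576,4.0162) cross=35.729; C₋=(0.5601,-4.9160) cross=-35.729
  mode - wants cross < 0 → take C=(0.5601,-4.9160) (cross=-35.729)
ex = (C−B)/|BC| = (0.7429,-0.6694); ey = (0.6694,0.7429)
P = B + 1.98·ex + 1.83·ey = (-1.2015,-0.8656)

-1.20 -0.87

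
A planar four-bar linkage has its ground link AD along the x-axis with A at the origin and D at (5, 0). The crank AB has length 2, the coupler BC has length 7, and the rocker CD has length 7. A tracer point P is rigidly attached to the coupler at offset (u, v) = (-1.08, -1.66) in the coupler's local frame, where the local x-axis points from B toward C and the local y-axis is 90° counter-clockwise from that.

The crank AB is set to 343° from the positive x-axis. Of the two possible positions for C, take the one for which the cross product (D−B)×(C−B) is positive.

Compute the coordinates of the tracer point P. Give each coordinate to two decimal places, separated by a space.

A=(0,0), D=(5.00,0)
B = A + 2.00·(cos343°, sin343°) = (1.9126, -0.5847)
|BD| = 3.1423
circle(B,7.00) ∩ circle(D,7.00): a=1.5711, h=6.8214
  candidates: C₊=(2.1869,6.4099) cross=21.435; C₋=(4.7257,-6.9946) cross=-21.435
  mode + wants cross > 0 → take C=(2.1869,6.4099) (cross=21.435)
ex = (C−B)/|BC| = (0.0392,0.9992); ey = (-0.9992,0.0392)
P = B + -1.08·ex + -1.66·ey = (3.5290,-1.7290)

3.53 -1.73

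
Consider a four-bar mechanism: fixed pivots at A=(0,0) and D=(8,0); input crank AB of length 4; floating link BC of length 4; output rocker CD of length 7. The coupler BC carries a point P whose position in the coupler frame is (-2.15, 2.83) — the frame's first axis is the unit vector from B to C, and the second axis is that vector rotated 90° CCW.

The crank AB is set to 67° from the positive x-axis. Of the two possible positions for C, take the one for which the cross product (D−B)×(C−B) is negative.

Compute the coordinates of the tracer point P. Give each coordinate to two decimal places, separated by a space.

A=(0,0), D=(8.00,0)
B = A + 4.00·(cos67°, sin67°) = (1.5629, 3.6820)
|BD| = 7.4157
circle(B,4.00) ∩ circle(D,7.00): a=1.4829, h=3.7150
  candidates: C₊=(4.6946,6.1705) cross=27.549; C₋=(1.0056,-0.2790) cross=-27.549
  mode - wants cross < 0 → take C=(1.0056,-0.2790) (cross=-27.549)
ex = (C−B)/|BC| = (-0.1393,-0.9902); ey = (0.9902,-0.1393)
P = B + -2.15·ex + 2.83·ey = (4.6649,5.4167)

4.66 5.42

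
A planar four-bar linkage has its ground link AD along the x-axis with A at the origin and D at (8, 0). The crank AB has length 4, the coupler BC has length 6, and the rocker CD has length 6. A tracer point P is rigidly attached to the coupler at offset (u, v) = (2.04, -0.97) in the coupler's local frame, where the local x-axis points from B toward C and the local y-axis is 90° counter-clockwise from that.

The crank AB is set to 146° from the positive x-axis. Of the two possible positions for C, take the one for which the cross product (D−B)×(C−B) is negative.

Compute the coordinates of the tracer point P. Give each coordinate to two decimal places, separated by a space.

-1.94 0.44

A=(0,0), D=(8.00,0)
B = A + 4.00·(cos146°, sin146°) = (-3.3162, 2.2368)
|BD| = 11.5351
circle(B,6.00) ∩ circle(D,6.00): a=5.7675, h=1.6539
  candidates: C₊=(2.6626,2.7409) cross=19.078; C₋=(2.0212,-0.5041) cross=-19.078
  mode - wants cross < 0 → take C=(2.0212,-0.5041) (cross=-19.078)
ex = (C−B)/|BC| = (0.8896,-0.4568); ey = (0.4568,0.8896)
P = B + 2.04·ex + -0.97·ey = (-1.9446,0.4420)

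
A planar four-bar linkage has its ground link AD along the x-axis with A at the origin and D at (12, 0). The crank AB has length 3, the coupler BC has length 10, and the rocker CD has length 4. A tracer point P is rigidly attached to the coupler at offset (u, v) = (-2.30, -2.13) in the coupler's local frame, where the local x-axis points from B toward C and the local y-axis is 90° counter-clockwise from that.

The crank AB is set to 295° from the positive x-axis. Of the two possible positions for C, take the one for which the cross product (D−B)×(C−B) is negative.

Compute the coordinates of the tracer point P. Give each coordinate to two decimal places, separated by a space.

A=(0,0), D=(12.00,0)
B = A + 3.00·(cos295°, sin295°) = (1.2679, -2.7189)
|BD| = 11.0712
circle(B,10.00) ∩ circle(D,4.00): a=9.3292, h=3.6008
  candidates: C₊=(9.4271,3.0627) cross=39.865; C₋=(11.1957,-3.9183) cross=-39.865
  mode - wants cross < 0 → take C=(11.1957,-3.9183) (cross=-39.865)
ex = (C−B)/|BC| = (0.9928,-0.1199); ey = (0.1199,0.9928)
P = B + -2.30·ex + -2.13·ey = (-1.2710,-4.5577)

-1.27 -4.56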